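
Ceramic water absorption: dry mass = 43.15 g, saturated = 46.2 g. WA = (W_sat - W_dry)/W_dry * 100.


WA = (46.2 - 43.15) / 43.15 * 100 = 7.07%

7.07


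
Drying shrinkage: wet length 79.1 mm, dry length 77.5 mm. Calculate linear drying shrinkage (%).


DS = (79.1 - 77.5) / 79.1 * 100 = 2.02%

2.02


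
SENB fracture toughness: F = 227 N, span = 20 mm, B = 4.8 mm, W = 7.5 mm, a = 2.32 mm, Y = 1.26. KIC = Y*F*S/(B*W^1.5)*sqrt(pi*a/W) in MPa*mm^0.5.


KIC = 1.26*227*20/(4.8*7.5^1.5)*sqrt(pi*2.32/7.5) = 57.2

57.2


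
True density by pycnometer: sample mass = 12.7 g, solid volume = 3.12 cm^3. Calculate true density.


TD = 12.7 / 3.12 = 4.071 g/cm^3

4.071


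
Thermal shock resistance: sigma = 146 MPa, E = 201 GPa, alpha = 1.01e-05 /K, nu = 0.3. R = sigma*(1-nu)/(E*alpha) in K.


R = 146*(1-0.3)/(201*1000*1.01e-05) = 50 K

50


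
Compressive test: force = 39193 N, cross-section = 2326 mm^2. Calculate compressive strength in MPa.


CS = 39193 / 2326 = 16.8 MPa

16.8


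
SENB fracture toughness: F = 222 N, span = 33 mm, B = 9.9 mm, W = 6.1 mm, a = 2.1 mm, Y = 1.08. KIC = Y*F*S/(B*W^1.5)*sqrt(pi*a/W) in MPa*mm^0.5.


KIC = 1.08*222*33/(9.9*6.1^1.5)*sqrt(pi*2.1/6.1) = 55.17

55.17


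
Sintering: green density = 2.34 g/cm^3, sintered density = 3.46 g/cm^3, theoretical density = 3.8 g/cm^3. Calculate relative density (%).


Relative = 3.46 / 3.8 * 100 = 91.1%

91.1


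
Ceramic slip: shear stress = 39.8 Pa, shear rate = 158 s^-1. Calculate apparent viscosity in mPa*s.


eta = tau/gamma * 1000 = 39.8/158 * 1000 = 251.9 mPa*s

251.9


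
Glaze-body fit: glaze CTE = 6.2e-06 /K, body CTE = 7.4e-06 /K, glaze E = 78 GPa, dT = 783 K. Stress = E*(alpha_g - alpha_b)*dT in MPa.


Stress = 78*1000*(6.2e-06 - 7.4e-06)*783 = -73.3 MPa

-73.3


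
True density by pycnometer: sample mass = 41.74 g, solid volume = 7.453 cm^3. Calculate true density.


TD = 41.74 / 7.453 = 5.6 g/cm^3

5.6


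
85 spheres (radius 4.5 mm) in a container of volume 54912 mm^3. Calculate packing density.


V_sphere = 4/3*pi*4.5^3 = 381.7035 mm^3
Total V = 85*381.7035 = 32444.7975 mm^3
PD = 32444.7975 / 54912 = 0.591

0.591


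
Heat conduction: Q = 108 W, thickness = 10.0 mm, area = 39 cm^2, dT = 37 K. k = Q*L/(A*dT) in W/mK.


k = 108*10.0/1000/(39/10000*37) = 7.48 W/mK

7.48


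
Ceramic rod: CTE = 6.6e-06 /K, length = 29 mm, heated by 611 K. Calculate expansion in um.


dL = 6.6e-06 * 29 * 611 * 1000 = 116.945 um

116.945


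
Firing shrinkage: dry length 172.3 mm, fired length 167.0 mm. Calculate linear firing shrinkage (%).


FS = (172.3 - 167.0) / 172.3 * 100 = 3.08%

3.08


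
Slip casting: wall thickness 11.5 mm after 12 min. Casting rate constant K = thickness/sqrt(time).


K = 11.5 / sqrt(12) = 11.5 / 3.4641 = 3.32 mm/min^0.5

3.32


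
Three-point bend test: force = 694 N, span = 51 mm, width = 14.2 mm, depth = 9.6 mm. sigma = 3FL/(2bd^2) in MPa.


sigma = 3*694*51/(2*14.2*9.6^2) = 40.6 MPa

40.6


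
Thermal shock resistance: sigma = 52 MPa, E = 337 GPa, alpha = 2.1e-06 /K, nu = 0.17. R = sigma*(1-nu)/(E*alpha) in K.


R = 52*(1-0.17)/(337*1000*2.1e-06) = 61 K

61


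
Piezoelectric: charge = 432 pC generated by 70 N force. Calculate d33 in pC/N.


d33 = 432 / 70 = 6.2 pC/N

6.2


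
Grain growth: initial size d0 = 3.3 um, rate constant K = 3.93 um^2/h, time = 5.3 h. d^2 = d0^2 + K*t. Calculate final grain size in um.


d^2 = 3.3^2 + 3.93*5.3 = 31.719
d = sqrt(31.719) = 5.63 um

5.63


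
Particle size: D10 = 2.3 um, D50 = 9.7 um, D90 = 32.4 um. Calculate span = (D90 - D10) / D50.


Span = (32.4 - 2.3) / 9.7 = 30.1 / 9.7 = 3.103

3.103


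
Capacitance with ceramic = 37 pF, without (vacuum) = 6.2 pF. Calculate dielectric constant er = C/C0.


er = 37 / 6.2 = 5.97

5.97


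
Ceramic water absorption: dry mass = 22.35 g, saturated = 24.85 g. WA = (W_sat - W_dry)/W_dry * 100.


WA = (24.85 - 22.35) / 22.35 * 100 = 11.19%

11.19


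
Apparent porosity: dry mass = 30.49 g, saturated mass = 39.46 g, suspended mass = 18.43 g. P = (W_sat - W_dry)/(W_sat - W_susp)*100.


P = (39.46 - 30.49) / (39.46 - 18.43) * 100 = 8.97 / 21.03 * 100 = 42.7%

42.7


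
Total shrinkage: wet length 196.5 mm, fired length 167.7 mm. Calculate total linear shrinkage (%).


TS = (196.5 - 167.7) / 196.5 * 100 = 14.66%

14.66


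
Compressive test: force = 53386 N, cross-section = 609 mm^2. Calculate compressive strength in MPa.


CS = 53386 / 609 = 87.7 MPa

87.7


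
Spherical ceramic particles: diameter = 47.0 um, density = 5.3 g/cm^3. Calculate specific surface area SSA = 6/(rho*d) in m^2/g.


SSA = 6 / (5.3 * 47.0) = 0.024 m^2/g

0.024


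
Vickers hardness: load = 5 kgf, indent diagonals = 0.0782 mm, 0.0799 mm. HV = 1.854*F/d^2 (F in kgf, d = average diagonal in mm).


d_avg = (0.0782+0.0799)/2 = 0.07905 mm
HV = 1.854*5/0.07905^2 = 1483

1483


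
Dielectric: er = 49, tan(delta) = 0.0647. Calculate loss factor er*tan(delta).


Loss = 49 * 0.0647 = 3.17

3.17


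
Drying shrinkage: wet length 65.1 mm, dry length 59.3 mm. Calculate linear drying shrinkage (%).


DS = (65.1 - 59.3) / 65.1 * 100 = 8.91%

8.91


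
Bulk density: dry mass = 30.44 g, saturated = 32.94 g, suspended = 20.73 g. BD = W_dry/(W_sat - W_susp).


BD = 30.44 / (32.94 - 20.73) = 30.44 / 12.21 = 2.493 g/cm^3

2.493


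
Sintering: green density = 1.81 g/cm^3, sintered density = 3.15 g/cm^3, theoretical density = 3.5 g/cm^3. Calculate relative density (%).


Relative = 3.15 / 3.5 * 100 = 90.0%

90.0


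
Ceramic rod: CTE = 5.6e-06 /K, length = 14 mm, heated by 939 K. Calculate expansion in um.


dL = 5.6e-06 * 14 * 939 * 1000 = 73.618 um

73.618


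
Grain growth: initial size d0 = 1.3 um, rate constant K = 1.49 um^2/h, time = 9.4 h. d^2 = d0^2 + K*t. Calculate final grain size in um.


d^2 = 1.3^2 + 1.49*9.4 = 15.696
d = sqrt(15.696) = 3.96 um

3.96


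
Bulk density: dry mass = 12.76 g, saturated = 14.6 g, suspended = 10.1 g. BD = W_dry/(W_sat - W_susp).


BD = 12.76 / (14.6 - 10.1) = 12.76 / 4.5 = 2.836 g/cm^3

2.836


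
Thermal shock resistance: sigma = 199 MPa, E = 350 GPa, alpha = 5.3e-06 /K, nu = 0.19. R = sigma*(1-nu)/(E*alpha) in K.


R = 199*(1-0.19)/(350*1000*5.3e-06) = 87 K

87


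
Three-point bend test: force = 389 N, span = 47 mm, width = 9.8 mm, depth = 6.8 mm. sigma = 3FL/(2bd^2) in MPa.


sigma = 3*389*47/(2*9.8*6.8^2) = 60.5 MPa

60.5


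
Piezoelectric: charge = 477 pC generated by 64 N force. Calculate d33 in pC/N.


d33 = 477 / 64 = 7.5 pC/N

7.5


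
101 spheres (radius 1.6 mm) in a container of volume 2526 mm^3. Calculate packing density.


V_sphere = 4/3*pi*1.6^3 = 17.1573 mm^3
Total V = 101*17.1573 = 1732.8873 mm^3
PD = 1732.8873 / 2526 = 0.686

0.686


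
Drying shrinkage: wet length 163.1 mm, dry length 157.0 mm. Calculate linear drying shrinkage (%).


DS = (163.1 - 157.0) / 163.1 * 100 = 3.74%

3.74


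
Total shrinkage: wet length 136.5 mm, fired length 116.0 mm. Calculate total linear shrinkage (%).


TS = (136.5 - 116.0) / 136.5 * 100 = 15.02%

15.02


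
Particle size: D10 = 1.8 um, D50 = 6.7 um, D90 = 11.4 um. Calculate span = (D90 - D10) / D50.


Span = (11.4 - 1.8) / 6.7 = 9.6 / 6.7 = 1.433

1.433


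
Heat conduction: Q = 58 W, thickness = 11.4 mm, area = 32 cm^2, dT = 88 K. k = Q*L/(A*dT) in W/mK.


k = 58*11.4/1000/(32/10000*88) = 2.35 W/mK

2.35


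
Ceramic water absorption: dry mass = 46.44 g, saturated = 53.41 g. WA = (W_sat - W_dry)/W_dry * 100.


WA = (53.41 - 46.44) / 46.44 * 100 = 15.01%

15.01


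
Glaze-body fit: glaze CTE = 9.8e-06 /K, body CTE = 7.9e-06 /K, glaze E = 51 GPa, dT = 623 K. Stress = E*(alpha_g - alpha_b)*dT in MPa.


Stress = 51*1000*(9.8e-06 - 7.9e-06)*623 = 60.4 MPa

60.4


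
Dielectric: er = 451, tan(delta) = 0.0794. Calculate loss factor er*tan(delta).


Loss = 451 * 0.0794 = 35.809

35.809


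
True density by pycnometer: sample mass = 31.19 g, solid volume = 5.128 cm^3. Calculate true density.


TD = 31.19 / 5.128 = 6.082 g/cm^3

6.082


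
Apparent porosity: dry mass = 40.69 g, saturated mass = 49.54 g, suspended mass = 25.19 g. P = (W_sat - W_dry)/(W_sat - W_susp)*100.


P = (49.54 - 40.69) / (49.54 - 25.19) * 100 = 8.85 / 24.35 * 100 = 36.3%

36.3


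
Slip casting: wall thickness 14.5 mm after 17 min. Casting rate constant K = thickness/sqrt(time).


K = 14.5 / sqrt(17) = 14.5 / 4.1231 = 3.517 mm/min^0.5

3.517


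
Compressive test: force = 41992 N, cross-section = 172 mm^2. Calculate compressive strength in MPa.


CS = 41992 / 172 = 244.1 MPa

244.1


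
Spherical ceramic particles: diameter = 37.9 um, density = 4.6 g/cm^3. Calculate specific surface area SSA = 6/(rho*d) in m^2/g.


SSA = 6 / (4.6 * 37.9) = 0.034 m^2/g

0.034


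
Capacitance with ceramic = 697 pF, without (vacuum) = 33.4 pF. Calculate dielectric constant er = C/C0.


er = 697 / 33.4 = 20.87

20.87


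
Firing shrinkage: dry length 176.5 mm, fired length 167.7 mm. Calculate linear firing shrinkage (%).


FS = (176.5 - 167.7) / 176.5 * 100 = 4.99%

4.99


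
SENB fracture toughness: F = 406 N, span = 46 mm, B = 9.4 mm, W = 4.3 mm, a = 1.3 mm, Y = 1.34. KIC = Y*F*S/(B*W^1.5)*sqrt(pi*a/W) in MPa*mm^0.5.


KIC = 1.34*406*46/(9.4*4.3^1.5)*sqrt(pi*1.3/4.3) = 290.98

290.98


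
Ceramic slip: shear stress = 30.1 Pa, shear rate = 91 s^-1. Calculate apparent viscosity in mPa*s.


eta = tau/gamma * 1000 = 30.1/91 * 1000 = 330.8 mPa*s

330.8


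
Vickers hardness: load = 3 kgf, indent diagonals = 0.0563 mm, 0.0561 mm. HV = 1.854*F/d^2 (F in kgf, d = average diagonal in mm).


d_avg = (0.0563+0.0561)/2 = 0.0562 mm
HV = 1.854*3/0.0562^2 = 1761

1761


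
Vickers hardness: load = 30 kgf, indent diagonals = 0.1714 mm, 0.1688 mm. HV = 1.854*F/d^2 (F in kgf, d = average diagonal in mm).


d_avg = (0.1714+0.1688)/2 = 0.1701 mm
HV = 1.854*30/0.1701^2 = 1922

1922


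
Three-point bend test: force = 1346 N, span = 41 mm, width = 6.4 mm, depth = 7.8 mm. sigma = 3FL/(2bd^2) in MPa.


sigma = 3*1346*41/(2*6.4*7.8^2) = 212.6 MPa

212.6


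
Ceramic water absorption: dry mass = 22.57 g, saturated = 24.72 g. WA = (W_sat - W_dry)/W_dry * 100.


WA = (24.72 - 22.57) / 22.57 * 100 = 9.53%

9.53


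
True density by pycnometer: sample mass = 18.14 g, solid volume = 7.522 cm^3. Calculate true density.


TD = 18.14 / 7.522 = 2.412 g/cm^3

2.412


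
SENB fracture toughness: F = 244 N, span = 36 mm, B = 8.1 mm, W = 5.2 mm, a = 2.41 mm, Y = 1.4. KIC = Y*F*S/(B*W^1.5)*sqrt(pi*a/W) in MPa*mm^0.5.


KIC = 1.4*244*36/(8.1*5.2^1.5)*sqrt(pi*2.41/5.2) = 154.49

154.49


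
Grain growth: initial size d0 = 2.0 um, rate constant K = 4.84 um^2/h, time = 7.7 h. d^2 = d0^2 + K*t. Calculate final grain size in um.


d^2 = 2.0^2 + 4.84*7.7 = 41.268
d = sqrt(41.268) = 6.42 um

6.42


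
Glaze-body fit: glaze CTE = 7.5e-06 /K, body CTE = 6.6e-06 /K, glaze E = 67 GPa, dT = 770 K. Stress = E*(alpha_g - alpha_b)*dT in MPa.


Stress = 67*1000*(7.5e-06 - 6.6e-06)*770 = 46.4 MPa

46.4


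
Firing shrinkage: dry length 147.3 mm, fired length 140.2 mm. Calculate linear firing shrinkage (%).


FS = (147.3 - 140.2) / 147.3 * 100 = 4.82%

4.82


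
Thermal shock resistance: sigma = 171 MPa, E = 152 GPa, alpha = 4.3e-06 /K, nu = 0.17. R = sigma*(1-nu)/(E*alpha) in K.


R = 171*(1-0.17)/(152*1000*4.3e-06) = 217 K

217


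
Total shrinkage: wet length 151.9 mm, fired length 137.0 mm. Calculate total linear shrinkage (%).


TS = (151.9 - 137.0) / 151.9 * 100 = 9.81%

9.81


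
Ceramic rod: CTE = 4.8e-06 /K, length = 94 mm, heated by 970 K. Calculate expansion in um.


dL = 4.8e-06 * 94 * 970 * 1000 = 437.664 um

437.664


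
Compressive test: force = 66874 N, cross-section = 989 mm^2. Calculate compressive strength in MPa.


CS = 66874 / 989 = 67.6 MPa

67.6


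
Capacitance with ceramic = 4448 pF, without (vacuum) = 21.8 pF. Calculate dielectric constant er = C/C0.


er = 4448 / 21.8 = 204.04

204.04


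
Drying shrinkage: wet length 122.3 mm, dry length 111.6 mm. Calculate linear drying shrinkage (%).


DS = (122.3 - 111.6) / 122.3 * 100 = 8.75%

8.75


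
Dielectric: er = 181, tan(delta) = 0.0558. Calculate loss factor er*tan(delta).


Loss = 181 * 0.0558 = 10.1

10.1


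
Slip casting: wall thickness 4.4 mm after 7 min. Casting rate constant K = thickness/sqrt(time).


K = 4.4 / sqrt(7) = 4.4 / 2.6458 = 1.663 mm/min^0.5

1.663


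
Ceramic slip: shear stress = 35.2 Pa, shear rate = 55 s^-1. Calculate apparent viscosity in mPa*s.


eta = tau/gamma * 1000 = 35.2/55 * 1000 = 640.0 mPa*s

640.0


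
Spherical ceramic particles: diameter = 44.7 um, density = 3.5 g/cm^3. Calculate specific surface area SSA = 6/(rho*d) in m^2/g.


SSA = 6 / (3.5 * 44.7) = 0.038 m^2/g

0.038


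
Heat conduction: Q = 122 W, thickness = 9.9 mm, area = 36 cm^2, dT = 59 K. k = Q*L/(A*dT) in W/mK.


k = 122*9.9/1000/(36/10000*59) = 5.69 W/mK

5.69


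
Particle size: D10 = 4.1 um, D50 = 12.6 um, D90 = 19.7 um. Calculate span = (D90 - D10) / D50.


Span = (19.7 - 4.1) / 12.6 = 15.6 / 12.6 = 1.238

1.238


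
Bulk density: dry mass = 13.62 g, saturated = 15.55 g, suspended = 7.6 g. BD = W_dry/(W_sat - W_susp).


BD = 13.62 / (15.55 - 7.6) = 13.62 / 7.95 = 1.713 g/cm^3

1.713


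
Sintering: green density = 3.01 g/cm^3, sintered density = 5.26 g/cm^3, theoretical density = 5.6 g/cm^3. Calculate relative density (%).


Relative = 5.26 / 5.6 * 100 = 93.9%

93.9


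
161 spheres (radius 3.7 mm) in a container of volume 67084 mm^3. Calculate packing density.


V_sphere = 4/3*pi*3.7^3 = 212.1748 mm^3
Total V = 161*212.1748 = 34160.1428 mm^3
PD = 34160.1428 / 67084 = 0.509

0.509


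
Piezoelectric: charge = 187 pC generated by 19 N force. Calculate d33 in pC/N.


d33 = 187 / 19 = 9.8 pC/N

9.8


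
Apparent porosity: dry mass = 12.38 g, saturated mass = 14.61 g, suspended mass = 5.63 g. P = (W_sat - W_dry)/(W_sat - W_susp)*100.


P = (14.61 - 12.38) / (14.61 - 5.63) * 100 = 2.23 / 8.98 * 100 = 24.8%

24.8


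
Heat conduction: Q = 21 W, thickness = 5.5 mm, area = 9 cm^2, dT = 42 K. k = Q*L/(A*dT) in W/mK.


k = 21*5.5/1000/(9/10000*42) = 3.06 W/mK

3.06


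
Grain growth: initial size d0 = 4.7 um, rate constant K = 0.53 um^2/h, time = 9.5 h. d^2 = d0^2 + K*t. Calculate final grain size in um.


d^2 = 4.7^2 + 0.53*9.5 = 27.125
d = sqrt(27.125) = 5.21 um

5.21


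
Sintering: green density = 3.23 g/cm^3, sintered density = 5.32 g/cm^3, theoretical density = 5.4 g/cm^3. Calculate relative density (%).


Relative = 5.32 / 5.4 * 100 = 98.5%

98.5


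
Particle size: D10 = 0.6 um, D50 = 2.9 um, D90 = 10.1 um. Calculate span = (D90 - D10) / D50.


Span = (10.1 - 0.6) / 2.9 = 9.5 / 2.9 = 3.276

3.276


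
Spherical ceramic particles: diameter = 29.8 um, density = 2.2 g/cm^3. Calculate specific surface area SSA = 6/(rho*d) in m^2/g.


SSA = 6 / (2.2 * 29.8) = 0.092 m^2/g

0.092


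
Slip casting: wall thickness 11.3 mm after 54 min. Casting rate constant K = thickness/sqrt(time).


K = 11.3 / sqrt(54) = 11.3 / 7.3485 = 1.538 mm/min^0.5

1.538


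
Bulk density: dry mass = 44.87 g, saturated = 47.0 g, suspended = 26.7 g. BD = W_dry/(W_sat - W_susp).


BD = 44.87 / (47.0 - 26.7) = 44.87 / 20.3 = 2.21 g/cm^3

2.21


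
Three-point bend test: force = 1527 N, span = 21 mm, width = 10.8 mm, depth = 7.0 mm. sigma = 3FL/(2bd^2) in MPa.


sigma = 3*1527*21/(2*10.8*7.0^2) = 90.9 MPa

90.9


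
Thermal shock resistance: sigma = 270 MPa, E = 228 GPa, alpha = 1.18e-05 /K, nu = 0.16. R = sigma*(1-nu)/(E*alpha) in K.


R = 270*(1-0.16)/(228*1000*1.18e-05) = 84 K

84


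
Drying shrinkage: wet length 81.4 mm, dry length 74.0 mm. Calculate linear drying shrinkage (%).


DS = (81.4 - 74.0) / 81.4 * 100 = 9.09%

9.09


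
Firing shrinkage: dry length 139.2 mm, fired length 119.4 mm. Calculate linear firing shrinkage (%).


FS = (139.2 - 119.4) / 139.2 * 100 = 14.22%

14.22


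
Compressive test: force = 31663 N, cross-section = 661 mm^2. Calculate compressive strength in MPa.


CS = 31663 / 661 = 47.9 MPa

47.9


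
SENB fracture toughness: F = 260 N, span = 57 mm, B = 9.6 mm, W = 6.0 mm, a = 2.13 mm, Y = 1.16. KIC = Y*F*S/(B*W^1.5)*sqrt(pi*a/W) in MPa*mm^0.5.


KIC = 1.16*260*57/(9.6*6.0^1.5)*sqrt(pi*2.13/6.0) = 128.68

128.68


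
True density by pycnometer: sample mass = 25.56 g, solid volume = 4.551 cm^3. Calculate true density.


TD = 25.56 / 4.551 = 5.616 g/cm^3

5.616


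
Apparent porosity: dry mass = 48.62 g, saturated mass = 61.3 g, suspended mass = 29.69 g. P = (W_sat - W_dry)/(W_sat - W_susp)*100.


P = (61.3 - 48.62) / (61.3 - 29.69) * 100 = 12.68 / 31.61 * 100 = 40.1%

40.1


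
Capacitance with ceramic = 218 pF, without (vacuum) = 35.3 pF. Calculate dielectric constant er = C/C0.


er = 218 / 35.3 = 6.18

6.18


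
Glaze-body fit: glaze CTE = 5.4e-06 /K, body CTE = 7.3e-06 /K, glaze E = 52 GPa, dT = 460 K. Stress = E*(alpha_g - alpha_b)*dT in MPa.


Stress = 52*1000*(5.4e-06 - 7.3e-06)*460 = -45.4 MPa

-45.4


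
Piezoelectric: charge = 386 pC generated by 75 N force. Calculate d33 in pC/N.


d33 = 386 / 75 = 5.1 pC/N

5.1


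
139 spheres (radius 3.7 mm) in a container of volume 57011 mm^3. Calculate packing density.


V_sphere = 4/3*pi*3.7^3 = 212.1748 mm^3
Total V = 139*212.1748 = 29492.2972 mm^3
PD = 29492.2972 / 57011 = 0.517

0.517


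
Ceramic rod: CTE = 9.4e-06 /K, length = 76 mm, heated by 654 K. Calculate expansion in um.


dL = 9.4e-06 * 76 * 654 * 1000 = 467.218 um

467.218


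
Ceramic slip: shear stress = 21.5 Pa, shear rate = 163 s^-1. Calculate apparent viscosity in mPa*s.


eta = tau/gamma * 1000 = 21.5/163 * 1000 = 131.9 mPa*s

131.9


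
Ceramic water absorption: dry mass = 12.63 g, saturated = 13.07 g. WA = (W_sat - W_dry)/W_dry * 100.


WA = (13.07 - 12.63) / 12.63 * 100 = 3.48%

3.48


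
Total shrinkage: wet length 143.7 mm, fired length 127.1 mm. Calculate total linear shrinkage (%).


TS = (143.7 - 127.1) / 143.7 * 100 = 11.55%

11.55


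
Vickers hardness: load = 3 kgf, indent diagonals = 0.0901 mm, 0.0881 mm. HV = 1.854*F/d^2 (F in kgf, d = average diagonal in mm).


d_avg = (0.0901+0.0881)/2 = 0.0891 mm
HV = 1.854*3/0.0891^2 = 701

701


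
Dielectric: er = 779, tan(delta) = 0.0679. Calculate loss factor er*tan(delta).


Loss = 779 * 0.0679 = 52.894

52.894


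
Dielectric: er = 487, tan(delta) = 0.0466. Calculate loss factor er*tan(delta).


Loss = 487 * 0.0466 = 22.694

22.694


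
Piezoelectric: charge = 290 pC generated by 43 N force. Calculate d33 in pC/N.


d33 = 290 / 43 = 6.7 pC/N

6.7


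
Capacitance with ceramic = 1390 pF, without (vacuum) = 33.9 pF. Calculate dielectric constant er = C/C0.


er = 1390 / 33.9 = 41.0

41.0


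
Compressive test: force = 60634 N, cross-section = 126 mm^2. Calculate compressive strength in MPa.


CS = 60634 / 126 = 481.2 MPa

481.2


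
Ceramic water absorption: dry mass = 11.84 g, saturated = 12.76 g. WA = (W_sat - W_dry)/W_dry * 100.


WA = (12.76 - 11.84) / 11.84 * 100 = 7.77%

7.77


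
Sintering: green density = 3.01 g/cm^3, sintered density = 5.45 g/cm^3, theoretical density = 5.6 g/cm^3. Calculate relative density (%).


Relative = 5.45 / 5.6 * 100 = 97.3%

97.3


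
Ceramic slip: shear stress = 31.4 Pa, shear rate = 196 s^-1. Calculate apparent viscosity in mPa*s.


eta = tau/gamma * 1000 = 31.4/196 * 1000 = 160.2 mPa*s

160.2


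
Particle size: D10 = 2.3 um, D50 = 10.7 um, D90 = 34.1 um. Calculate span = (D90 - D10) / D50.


Span = (34.1 - 2.3) / 10.7 = 31.8 / 10.7 = 2.972

2.972


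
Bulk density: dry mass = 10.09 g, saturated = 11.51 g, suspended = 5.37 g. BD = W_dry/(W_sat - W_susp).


BD = 10.09 / (11.51 - 5.37) = 10.09 / 6.14 = 1.643 g/cm^3

1.643


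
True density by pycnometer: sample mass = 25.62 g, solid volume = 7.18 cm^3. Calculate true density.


TD = 25.62 / 7.18 = 3.568 g/cm^3

3.568


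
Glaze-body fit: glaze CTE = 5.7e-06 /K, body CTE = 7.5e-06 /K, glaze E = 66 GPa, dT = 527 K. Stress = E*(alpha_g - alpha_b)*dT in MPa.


Stress = 66*1000*(5.7e-06 - 7.5e-06)*527 = -62.6 MPa

-62.6


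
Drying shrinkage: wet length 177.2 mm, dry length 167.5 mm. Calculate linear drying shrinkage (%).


DS = (177.2 - 167.5) / 177.2 * 100 = 5.47%

5.47


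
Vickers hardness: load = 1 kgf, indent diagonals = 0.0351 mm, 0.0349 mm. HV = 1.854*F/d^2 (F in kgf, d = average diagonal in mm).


d_avg = (0.0351+0.0349)/2 = 0.035 mm
HV = 1.854*1/0.035^2 = 1513

1513


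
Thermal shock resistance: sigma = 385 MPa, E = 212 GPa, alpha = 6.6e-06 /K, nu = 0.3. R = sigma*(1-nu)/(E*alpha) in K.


R = 385*(1-0.3)/(212*1000*6.6e-06) = 193 K

193


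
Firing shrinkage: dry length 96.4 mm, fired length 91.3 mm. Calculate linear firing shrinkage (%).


FS = (96.4 - 91.3) / 96.4 * 100 = 5.29%

5.29


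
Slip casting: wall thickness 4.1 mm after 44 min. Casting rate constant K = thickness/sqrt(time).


K = 4.1 / sqrt(44) = 4.1 / 6.6332 = 0.618 mm/min^0.5

0.618


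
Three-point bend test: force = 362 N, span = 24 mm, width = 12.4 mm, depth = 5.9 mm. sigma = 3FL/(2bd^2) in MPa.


sigma = 3*362*24/(2*12.4*5.9^2) = 30.2 MPa

30.2


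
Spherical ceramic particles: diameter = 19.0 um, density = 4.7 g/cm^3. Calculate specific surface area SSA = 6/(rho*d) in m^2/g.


SSA = 6 / (4.7 * 19.0) = 0.067 m^2/g

0.067


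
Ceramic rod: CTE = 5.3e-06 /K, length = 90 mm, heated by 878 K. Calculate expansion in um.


dL = 5.3e-06 * 90 * 878 * 1000 = 418.806 um

418.806


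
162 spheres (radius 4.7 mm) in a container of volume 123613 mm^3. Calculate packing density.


V_sphere = 4/3*pi*4.7^3 = 434.8928 mm^3
Total V = 162*434.8928 = 70452.6336 mm^3
PD = 70452.6336 / 123613 = 0.57

0.57


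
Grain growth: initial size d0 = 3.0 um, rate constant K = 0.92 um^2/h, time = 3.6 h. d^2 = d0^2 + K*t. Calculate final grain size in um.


d^2 = 3.0^2 + 0.92*3.6 = 12.312
d = sqrt(12.312) = 3.51 um

3.51


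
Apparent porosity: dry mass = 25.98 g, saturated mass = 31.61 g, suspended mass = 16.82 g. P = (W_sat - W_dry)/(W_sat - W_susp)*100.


P = (31.61 - 25.98) / (31.61 - 16.82) * 100 = 5.63 / 14.79 * 100 = 38.1%

38.1


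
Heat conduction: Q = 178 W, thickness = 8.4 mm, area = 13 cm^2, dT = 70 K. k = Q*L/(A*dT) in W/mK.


k = 178*8.4/1000/(13/10000*70) = 16.43 W/mK

16.43


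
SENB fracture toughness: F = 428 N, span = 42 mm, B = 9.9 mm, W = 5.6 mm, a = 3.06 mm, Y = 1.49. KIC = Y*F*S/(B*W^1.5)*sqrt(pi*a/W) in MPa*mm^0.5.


KIC = 1.49*428*42/(9.9*5.6^1.5)*sqrt(pi*3.06/5.6) = 267.49

267.49


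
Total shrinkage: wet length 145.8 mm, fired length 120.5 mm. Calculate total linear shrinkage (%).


TS = (145.8 - 120.5) / 145.8 * 100 = 17.35%

17.35


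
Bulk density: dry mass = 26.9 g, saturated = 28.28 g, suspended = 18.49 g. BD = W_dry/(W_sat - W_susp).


BD = 26.9 / (28.28 - 18.49) = 26.9 / 9.79 = 2.748 g/cm^3

2.748


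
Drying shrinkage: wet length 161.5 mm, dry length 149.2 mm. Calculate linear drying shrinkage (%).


DS = (161.5 - 149.2) / 161.5 * 100 = 7.62%

7.62


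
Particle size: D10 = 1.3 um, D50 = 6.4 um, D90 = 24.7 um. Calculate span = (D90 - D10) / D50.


Span = (24.7 - 1.3) / 6.4 = 23.4 / 6.4 = 3.656

3.656


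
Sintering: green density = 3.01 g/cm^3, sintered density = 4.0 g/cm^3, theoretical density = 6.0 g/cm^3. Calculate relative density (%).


Relative = 4.0 / 6.0 * 100 = 66.7%

66.7


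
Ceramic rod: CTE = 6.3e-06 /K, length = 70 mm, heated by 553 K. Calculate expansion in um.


dL = 6.3e-06 * 70 * 553 * 1000 = 243.873 um

243.873


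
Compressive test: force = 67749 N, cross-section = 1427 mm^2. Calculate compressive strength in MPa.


CS = 67749 / 1427 = 47.5 MPa

47.5


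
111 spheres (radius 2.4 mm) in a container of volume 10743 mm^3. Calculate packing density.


V_sphere = 4/3*pi*2.4^3 = 57.9058 mm^3
Total V = 111*57.9058 = 6427.5438 mm^3
PD = 6427.5438 / 10743 = 0.598

0.598


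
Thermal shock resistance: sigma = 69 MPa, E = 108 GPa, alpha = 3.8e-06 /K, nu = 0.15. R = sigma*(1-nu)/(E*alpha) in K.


R = 69*(1-0.15)/(108*1000*3.8e-06) = 143 K

143


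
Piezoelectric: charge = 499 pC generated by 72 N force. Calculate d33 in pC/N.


d33 = 499 / 72 = 6.9 pC/N

6.9


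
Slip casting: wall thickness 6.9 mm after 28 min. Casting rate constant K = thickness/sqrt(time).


K = 6.9 / sqrt(28) = 6.9 / 5.2915 = 1.304 mm/min^0.5

1.304


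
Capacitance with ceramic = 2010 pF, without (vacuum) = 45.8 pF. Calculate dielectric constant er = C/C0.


er = 2010 / 45.8 = 43.89

43.89


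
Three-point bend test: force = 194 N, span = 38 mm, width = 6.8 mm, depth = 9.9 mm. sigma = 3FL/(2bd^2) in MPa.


sigma = 3*194*38/(2*6.8*9.9^2) = 16.6 MPa

16.6


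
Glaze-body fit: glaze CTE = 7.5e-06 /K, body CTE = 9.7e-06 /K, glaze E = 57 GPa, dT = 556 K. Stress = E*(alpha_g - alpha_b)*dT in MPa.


Stress = 57*1000*(7.5e-06 - 9.7e-06)*556 = -69.7 MPa

-69.7


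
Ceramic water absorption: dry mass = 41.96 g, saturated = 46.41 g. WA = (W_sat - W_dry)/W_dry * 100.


WA = (46.41 - 41.96) / 41.96 * 100 = 10.61%

10.61


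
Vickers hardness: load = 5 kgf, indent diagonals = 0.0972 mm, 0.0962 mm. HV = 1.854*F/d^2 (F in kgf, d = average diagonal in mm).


d_avg = (0.0972+0.0962)/2 = 0.0967 mm
HV = 1.854*5/0.0967^2 = 991

991


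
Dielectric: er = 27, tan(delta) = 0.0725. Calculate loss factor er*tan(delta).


Loss = 27 * 0.0725 = 1.958

1.958


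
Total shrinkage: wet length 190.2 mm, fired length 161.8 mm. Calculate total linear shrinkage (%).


TS = (190.2 - 161.8) / 190.2 * 100 = 14.93%

14.93


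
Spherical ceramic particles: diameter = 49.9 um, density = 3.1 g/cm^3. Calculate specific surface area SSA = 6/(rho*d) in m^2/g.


SSA = 6 / (3.1 * 49.9) = 0.039 m^2/g

0.039


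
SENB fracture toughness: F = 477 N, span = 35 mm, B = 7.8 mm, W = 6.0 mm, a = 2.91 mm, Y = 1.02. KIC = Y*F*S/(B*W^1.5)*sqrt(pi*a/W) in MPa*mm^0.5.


KIC = 1.02*477*35/(7.8*6.0^1.5)*sqrt(pi*2.91/6.0) = 183.36

183.36


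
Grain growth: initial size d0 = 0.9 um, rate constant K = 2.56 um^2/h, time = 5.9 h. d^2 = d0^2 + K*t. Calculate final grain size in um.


d^2 = 0.9^2 + 2.56*5.9 = 15.914
d = sqrt(15.914) = 3.99 um

3.99


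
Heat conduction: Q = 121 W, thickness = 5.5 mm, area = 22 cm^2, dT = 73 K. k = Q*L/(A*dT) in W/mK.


k = 121*5.5/1000/(22/10000*73) = 4.14 W/mK

4.14


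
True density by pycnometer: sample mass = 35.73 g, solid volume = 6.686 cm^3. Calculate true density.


TD = 35.73 / 6.686 = 5.344 g/cm^3

5.344


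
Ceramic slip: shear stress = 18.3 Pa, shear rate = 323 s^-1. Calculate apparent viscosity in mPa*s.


eta = tau/gamma * 1000 = 18.3/323 * 1000 = 56.7 mPa*s

56.7


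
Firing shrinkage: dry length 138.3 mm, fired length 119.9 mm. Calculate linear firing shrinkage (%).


FS = (138.3 - 119.9) / 138.3 * 100 = 13.3%

13.3


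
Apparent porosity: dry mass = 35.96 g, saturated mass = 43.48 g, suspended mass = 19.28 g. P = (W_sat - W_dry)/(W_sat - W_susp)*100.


P = (43.48 - 35.96) / (43.48 - 19.28) * 100 = 7.52 / 24.2 * 100 = 31.1%

31.1


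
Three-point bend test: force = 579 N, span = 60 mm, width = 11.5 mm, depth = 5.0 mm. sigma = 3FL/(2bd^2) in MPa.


sigma = 3*579*60/(2*11.5*5.0^2) = 181.3 MPa

181.3


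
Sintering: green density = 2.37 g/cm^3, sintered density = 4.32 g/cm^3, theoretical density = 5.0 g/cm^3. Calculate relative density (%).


Relative = 4.32 / 5.0 * 100 = 86.4%

86.4


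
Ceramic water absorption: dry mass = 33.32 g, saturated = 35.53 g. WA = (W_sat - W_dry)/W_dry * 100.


WA = (35.53 - 33.32) / 33.32 * 100 = 6.63%

6.63


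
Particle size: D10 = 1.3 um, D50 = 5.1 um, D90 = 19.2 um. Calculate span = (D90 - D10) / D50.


Span = (19.2 - 1.3) / 5.1 = 17.9 / 5.1 = 3.51

3.51


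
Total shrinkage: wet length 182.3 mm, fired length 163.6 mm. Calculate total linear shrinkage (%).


TS = (182.3 - 163.6) / 182.3 * 100 = 10.26%

10.26


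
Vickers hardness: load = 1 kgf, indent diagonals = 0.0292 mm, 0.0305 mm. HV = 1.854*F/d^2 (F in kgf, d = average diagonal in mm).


d_avg = (0.0292+0.0305)/2 = 0.02985 mm
HV = 1.854*1/0.02985^2 = 2081

2081


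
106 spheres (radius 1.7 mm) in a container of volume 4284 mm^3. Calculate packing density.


V_sphere = 4/3*pi*1.7^3 = 20.5795 mm^3
Total V = 106*20.5795 = 2181.427 mm^3
PD = 2181.427 / 4284 = 0.509

0.509


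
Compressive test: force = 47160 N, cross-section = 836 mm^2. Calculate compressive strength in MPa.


CS = 47160 / 836 = 56.4 MPa

56.4


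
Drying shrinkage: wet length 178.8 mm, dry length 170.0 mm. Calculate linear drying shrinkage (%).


DS = (178.8 - 170.0) / 178.8 * 100 = 4.92%

4.92


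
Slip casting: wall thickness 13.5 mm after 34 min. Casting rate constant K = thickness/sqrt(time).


K = 13.5 / sqrt(34) = 13.5 / 5.831 = 2.315 mm/min^0.5

2.315


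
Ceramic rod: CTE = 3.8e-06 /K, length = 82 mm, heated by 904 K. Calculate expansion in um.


dL = 3.8e-06 * 82 * 904 * 1000 = 281.686 um

281.686


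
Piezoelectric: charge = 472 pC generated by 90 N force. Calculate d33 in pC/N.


d33 = 472 / 90 = 5.2 pC/N

5.2


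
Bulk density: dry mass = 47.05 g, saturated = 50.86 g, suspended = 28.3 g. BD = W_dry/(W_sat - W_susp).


BD = 47.05 / (50.86 - 28.3) = 47.05 / 22.56 = 2.086 g/cm^3

2.086


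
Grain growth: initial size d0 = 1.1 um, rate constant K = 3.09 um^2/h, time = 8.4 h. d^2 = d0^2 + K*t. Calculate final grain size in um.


d^2 = 1.1^2 + 3.09*8.4 = 27.166
d = sqrt(27.166) = 5.21 um

5.21


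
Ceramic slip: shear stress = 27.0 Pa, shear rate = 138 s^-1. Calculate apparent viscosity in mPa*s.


eta = tau/gamma * 1000 = 27.0/138 * 1000 = 195.7 mPa*s

195.7


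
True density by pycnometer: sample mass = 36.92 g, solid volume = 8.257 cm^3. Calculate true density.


TD = 36.92 / 8.257 = 4.471 g/cm^3

4.471


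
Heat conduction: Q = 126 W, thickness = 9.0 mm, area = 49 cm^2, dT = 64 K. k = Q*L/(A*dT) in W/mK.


k = 126*9.0/1000/(49/10000*64) = 3.62 W/mK

3.62


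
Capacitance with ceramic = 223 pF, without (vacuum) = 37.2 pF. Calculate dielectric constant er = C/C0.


er = 223 / 37.2 = 5.99

5.99


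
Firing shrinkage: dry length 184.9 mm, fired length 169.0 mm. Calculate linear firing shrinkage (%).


FS = (184.9 - 169.0) / 184.9 * 100 = 8.6%

8.6


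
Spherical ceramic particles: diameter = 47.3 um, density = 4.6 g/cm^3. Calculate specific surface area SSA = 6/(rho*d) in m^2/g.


SSA = 6 / (4.6 * 47.3) = 0.028 m^2/g

0.028


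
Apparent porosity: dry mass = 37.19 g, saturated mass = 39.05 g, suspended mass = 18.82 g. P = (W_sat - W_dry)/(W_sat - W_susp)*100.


P = (39.05 - 37.19) / (39.05 - 18.82) * 100 = 1.86 / 20.23 * 100 = 9.2%

9.2


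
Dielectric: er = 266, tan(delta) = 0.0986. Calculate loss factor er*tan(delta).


Loss = 266 * 0.0986 = 26.228

26.228


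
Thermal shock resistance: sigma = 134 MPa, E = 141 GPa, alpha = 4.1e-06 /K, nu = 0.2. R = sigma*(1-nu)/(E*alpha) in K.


R = 134*(1-0.2)/(141*1000*4.1e-06) = 185 K

185


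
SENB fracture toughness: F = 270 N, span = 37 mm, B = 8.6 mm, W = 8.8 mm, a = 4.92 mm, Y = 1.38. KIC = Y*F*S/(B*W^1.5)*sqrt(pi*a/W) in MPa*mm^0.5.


KIC = 1.38*270*37/(8.6*8.8^1.5)*sqrt(pi*4.92/8.8) = 81.38

81.38


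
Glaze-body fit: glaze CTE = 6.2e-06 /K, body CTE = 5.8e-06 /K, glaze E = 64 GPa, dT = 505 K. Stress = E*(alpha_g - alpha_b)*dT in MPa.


Stress = 64*1000*(6.2e-06 - 5.8e-06)*505 = 12.9 MPa

12.9


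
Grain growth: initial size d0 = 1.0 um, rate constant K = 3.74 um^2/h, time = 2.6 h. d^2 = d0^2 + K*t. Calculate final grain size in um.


d^2 = 1.0^2 + 3.74*2.6 = 10.724
d = sqrt(10.724) = 3.27 um

3.27


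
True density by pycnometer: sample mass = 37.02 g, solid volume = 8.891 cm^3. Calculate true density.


TD = 37.02 / 8.891 = 4.164 g/cm^3

4.164


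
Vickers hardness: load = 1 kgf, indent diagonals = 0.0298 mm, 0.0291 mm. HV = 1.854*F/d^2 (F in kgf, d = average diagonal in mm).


d_avg = (0.0298+0.0291)/2 = 0.02945 mm
HV = 1.854*1/0.02945^2 = 2138

2138


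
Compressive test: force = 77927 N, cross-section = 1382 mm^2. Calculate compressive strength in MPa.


CS = 77927 / 1382 = 56.4 MPa

56.4


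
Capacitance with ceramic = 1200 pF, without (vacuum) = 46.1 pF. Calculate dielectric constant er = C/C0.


er = 1200 / 46.1 = 26.03

26.03


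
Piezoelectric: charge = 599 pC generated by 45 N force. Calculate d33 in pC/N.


d33 = 599 / 45 = 13.3 pC/N

13.3


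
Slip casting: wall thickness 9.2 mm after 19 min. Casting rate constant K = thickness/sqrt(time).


K = 9.2 / sqrt(19) = 9.2 / 4.3589 = 2.111 mm/min^0.5

2.111


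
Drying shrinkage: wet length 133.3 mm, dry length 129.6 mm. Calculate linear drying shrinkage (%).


DS = (133.3 - 129.6) / 133.3 * 100 = 2.78%

2.78


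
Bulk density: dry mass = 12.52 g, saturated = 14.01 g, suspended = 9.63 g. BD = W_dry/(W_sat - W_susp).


BD = 12.52 / (14.01 - 9.63) = 12.52 / 4.38 = 2.858 g/cm^3

2.858


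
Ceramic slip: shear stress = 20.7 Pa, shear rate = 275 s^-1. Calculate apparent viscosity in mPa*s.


eta = tau/gamma * 1000 = 20.7/275 * 1000 = 75.3 mPa*s

75.3


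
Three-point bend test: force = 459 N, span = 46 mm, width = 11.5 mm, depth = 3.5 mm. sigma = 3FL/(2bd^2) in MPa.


sigma = 3*459*46/(2*11.5*3.5^2) = 224.8 MPa

224.8


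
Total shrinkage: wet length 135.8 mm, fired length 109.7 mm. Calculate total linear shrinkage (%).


TS = (135.8 - 109.7) / 135.8 * 100 = 19.22%

19.22


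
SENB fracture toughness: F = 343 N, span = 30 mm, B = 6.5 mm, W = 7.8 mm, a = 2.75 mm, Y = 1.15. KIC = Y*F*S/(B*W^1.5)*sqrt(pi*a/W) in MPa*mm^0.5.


KIC = 1.15*343*30/(6.5*7.8^1.5)*sqrt(pi*2.75/7.8) = 87.95

87.95


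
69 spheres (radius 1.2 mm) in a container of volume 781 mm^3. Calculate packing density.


V_sphere = 4/3*pi*1.2^3 = 7.2382 mm^3
Total V = 69*7.2382 = 499.4358 mm^3
PD = 499.4358 / 781 = 0.639

0.639


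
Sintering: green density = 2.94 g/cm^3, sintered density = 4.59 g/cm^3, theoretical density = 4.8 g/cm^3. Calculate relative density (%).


Relative = 4.59 / 4.8 * 100 = 95.6%

95.6


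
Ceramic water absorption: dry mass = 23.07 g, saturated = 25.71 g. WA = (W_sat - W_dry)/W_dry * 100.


WA = (25.71 - 23.07) / 23.07 * 100 = 11.44%

11.44


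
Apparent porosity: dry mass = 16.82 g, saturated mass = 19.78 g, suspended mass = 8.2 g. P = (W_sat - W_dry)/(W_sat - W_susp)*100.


P = (19.78 - 16.82) / (19.78 - 8.2) * 100 = 2.96 / 11.58 * 100 = 25.6%

25.6


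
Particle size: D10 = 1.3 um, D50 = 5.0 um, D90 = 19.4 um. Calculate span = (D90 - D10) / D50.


Span = (19.4 - 1.3) / 5.0 = 18.1 / 5.0 = 3.62

3.62


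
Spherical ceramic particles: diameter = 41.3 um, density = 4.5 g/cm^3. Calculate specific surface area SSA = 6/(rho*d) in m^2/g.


SSA = 6 / (4.5 * 41.3) = 0.032 m^2/g

0.032


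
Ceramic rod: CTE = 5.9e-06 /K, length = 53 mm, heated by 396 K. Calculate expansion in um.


dL = 5.9e-06 * 53 * 396 * 1000 = 123.829 um

123.829


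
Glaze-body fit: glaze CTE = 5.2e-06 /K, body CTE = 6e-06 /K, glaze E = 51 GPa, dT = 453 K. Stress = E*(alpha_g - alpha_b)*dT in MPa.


Stress = 51*1000*(5.2e-06 - 6e-06)*453 = -18.5 MPa

-18.5


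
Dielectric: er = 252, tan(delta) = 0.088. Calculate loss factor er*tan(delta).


Loss = 252 * 0.088 = 22.176

22.176


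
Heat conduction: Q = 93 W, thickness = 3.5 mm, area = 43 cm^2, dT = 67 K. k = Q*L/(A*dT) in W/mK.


k = 93*3.5/1000/(43/10000*67) = 1.13 W/mK

1.13


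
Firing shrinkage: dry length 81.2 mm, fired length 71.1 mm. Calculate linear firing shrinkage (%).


FS = (81.2 - 71.1) / 81.2 * 100 = 12.44%

12.44


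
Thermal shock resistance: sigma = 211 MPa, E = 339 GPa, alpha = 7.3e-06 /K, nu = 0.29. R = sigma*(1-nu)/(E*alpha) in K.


R = 211*(1-0.29)/(339*1000*7.3e-06) = 61 K

61


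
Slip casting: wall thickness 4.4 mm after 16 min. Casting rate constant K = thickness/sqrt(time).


K = 4.4 / sqrt(16) = 4.4 / 4.0 = 1.1 mm/min^0.5

1.1


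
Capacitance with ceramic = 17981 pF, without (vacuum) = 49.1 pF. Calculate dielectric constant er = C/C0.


er = 17981 / 49.1 = 366.21

366.21


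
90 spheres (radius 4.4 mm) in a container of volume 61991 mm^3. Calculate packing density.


V_sphere = 4/3*pi*4.4^3 = 356.8179 mm^3
Total V = 90*356.8179 = 32113.611 mm^3
PD = 32113.611 / 61991 = 0.518

0.518


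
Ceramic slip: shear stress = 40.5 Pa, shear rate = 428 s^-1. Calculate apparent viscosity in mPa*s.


eta = tau/gamma * 1000 = 40.5/428 * 1000 = 94.6 mPa*s

94.6


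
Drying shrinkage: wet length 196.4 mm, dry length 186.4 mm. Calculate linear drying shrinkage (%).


DS = (196.4 - 186.4) / 196.4 * 100 = 5.09%

5.09


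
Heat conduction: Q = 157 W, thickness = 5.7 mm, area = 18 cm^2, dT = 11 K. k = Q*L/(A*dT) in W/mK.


k = 157*5.7/1000/(18/10000*11) = 45.2 W/mK

45.2


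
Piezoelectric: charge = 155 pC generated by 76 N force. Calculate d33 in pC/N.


d33 = 155 / 76 = 2.0 pC/N

2.0


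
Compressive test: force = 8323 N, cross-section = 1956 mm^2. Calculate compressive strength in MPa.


CS = 8323 / 1956 = 4.3 MPa

4.3


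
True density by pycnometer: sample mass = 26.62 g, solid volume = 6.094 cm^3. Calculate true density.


TD = 26.62 / 6.094 = 4.368 g/cm^3

4.368


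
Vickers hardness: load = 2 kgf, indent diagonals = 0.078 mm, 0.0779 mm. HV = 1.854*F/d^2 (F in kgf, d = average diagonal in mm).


d_avg = (0.078+0.0779)/2 = 0.07795 mm
HV = 1.854*2/0.07795^2 = 610

610


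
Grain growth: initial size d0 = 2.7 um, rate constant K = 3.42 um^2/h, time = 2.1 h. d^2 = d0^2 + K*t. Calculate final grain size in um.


d^2 = 2.7^2 + 3.42*2.1 = 14.472
d = sqrt(14.472) = 3.8 um

3.8


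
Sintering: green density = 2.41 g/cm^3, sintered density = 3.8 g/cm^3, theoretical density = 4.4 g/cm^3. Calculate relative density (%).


Relative = 3.8 / 4.4 * 100 = 86.4%

86.4


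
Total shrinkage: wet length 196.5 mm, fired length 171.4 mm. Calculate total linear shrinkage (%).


TS = (196.5 - 171.4) / 196.5 * 100 = 12.77%

12.77


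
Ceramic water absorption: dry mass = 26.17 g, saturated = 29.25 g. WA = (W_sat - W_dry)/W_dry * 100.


WA = (29.25 - 26.17) / 26.17 * 100 = 11.77%

11.77


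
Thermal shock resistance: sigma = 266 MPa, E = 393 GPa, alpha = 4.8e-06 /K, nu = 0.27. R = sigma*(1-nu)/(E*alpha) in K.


R = 266*(1-0.27)/(393*1000*4.8e-06) = 103 K

103


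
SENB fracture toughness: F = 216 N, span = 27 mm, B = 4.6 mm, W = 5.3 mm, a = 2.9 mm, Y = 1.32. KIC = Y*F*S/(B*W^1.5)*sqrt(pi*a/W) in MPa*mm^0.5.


KIC = 1.32*216*27/(4.6*5.3^1.5)*sqrt(pi*2.9/5.3) = 179.83

179.83


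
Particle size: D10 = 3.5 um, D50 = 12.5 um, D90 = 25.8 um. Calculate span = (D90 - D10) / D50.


Span = (25.8 - 3.5) / 12.5 = 22.3 / 12.5 = 1.784

1.784


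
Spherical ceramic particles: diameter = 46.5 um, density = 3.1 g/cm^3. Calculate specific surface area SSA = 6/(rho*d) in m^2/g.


SSA = 6 / (3.1 * 46.5) = 0.042 m^2/g

0.042


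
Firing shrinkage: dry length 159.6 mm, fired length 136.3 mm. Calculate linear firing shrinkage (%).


FS = (159.6 - 136.3) / 159.6 * 100 = 14.6%

14.6
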